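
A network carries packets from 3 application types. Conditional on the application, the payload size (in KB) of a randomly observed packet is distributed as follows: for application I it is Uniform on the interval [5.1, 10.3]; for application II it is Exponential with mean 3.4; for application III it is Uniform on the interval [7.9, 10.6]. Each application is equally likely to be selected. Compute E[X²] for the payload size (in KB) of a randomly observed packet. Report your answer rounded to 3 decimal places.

56.944

For each component E[X²] = Var + (mean)², giving I: 61.5433; II: 23.12; III: 86.17.
Overall E[X²] = 0.333333·61.5433 + 0.333333·23.12 + 0.333333·86.17 = 56.9444.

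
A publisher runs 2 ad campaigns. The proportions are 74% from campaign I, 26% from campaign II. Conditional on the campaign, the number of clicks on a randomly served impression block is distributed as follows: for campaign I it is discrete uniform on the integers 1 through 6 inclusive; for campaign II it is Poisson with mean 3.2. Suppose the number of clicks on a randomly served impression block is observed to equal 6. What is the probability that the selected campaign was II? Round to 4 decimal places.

0.1136

Likelihoods P(X=6 | ·): I: 0.166667; II: 0.060789.
Posterior ∝ prior × likelihood. Numerator for II: 0.26·0.060789 = 0.0158051.
Normalizing constant: 0.74·0.166667 + 0.26·0.060789 = 0.139138.
P(II | observation) = 0.0158051 / 0.139138 = 0.113593.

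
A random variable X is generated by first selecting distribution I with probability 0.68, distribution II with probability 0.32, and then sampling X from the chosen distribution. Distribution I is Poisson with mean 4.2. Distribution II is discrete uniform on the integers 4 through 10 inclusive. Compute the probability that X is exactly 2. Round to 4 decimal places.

0.0899

Conditional on each component, P(X = 2): I: 0.132261; II: 0.
By total probability, P(X = 2) = 0.68·0.132261 + 0.32·0 = 0.0899375.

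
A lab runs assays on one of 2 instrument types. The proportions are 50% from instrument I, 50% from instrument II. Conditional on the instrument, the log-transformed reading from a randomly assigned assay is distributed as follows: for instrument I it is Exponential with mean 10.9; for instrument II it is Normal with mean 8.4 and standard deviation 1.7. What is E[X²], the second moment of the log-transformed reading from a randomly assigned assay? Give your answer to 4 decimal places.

For each component E[X²] = Var + (mean)², giving I: 237.62; II: 73.45.
Overall E[X²] = 0.5·237.62 + 0.5·73.45 = 155.535.

155.5350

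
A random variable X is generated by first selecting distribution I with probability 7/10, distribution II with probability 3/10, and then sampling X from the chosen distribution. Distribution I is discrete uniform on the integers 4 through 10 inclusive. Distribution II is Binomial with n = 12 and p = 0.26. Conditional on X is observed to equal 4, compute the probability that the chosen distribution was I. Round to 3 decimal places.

Likelihoods P(X=4 | ·): I: 0.142857; II: 0.203401.
Posterior ∝ prior × likelihood. Numerator for I: 0.7·0.142857 = 0.1.
Normalizing constant: 0.7·0.142857 + 0.3·0.203401 = 0.16102.
P(I | observation) = 0.1 / 0.16102 = 0.62104.

0.621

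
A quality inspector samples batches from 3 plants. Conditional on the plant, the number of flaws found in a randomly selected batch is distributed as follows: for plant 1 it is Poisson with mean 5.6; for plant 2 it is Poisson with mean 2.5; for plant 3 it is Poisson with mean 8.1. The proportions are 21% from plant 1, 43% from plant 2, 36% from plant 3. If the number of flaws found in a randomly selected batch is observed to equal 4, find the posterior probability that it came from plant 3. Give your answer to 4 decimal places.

Likelihoods P(X=4 | ·): 1: 0.151528; 2: 0.133602; 3: 0.0544432.
Posterior ∝ prior × likelihood. Numerator for 3: 0.36·0.0544432 = 0.0195995.
Normalizing constant: 0.21·0.151528 + 0.43·0.133602 + 0.36·0.0544432 = 0.108869.
P(3 | observation) = 0.0195995 / 0.108869 = 0.180028.

0.1800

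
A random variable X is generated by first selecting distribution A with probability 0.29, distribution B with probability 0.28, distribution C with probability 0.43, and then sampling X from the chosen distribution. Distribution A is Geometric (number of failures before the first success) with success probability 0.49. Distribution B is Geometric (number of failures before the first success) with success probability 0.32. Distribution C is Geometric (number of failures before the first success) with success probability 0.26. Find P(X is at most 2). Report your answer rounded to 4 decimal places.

0.6992

Conditional on each component, P(X ≤ 2): A: 0.867349; B: 0.685568; C: 0.594776.
By total probability, P(X ≤ 2) = 0.29·0.867349 + 0.28·0.685568 + 0.43·0.594776 = 0.699244.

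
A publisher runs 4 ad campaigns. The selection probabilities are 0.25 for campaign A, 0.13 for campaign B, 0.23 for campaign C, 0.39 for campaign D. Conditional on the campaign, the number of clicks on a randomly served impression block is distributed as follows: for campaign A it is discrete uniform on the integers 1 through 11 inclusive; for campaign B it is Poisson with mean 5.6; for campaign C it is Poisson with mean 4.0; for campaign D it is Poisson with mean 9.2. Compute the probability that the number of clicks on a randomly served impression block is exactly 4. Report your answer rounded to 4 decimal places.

Conditional on each campaign, P(X = 4): A: 0.0909091; B: 0.151528; C: 0.195367; D: 0.03016.
By total probability, P(X = 4) = 0.25·0.0909091 + 0.13·0.151528 + 0.23·0.195367 + 0.39·0.03016 = 0.0991226.

0.0991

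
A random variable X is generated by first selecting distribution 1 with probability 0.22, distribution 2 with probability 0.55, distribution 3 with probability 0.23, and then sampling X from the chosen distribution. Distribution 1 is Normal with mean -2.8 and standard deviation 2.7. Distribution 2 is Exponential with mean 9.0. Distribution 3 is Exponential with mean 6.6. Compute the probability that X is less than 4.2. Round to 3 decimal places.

Conditional on each component, P(X < 4.2): 1: 0.995237; 2: 0.372911; 3: 0.470787.
By total probability, P(X < 4.2) = 0.22·0.995237 + 0.55·0.372911 + 0.23·0.470787 = 0.532334.

0.532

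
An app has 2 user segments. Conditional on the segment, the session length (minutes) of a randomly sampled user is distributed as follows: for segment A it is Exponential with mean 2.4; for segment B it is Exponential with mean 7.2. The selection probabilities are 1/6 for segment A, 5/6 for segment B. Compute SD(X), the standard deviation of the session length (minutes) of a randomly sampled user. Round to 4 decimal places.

Per component, A: μ=2.4, E[X²]=11.52; B: μ=7.2, E[X²]=103.68.
E[X] = 0.166667·2.4 + 0.833333·7.2 = 6.4.
E[X²] = 0.166667·11.52 + 0.833333·103.68 = 88.32.
Var(X) = E[X²] − (E[X])² = 88.32 − 40.96 = 47.36.
SD(X) = √47.36 = 6.88186.

6.8819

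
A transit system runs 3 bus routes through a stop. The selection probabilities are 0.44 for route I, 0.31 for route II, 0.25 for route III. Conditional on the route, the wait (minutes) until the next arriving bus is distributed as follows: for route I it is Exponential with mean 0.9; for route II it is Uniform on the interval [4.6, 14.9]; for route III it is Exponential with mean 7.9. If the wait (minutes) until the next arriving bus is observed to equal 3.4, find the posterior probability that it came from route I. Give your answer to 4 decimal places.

Likelihoods f(3.4 | ·): I: 0.025415; II: 0; III: 0.0823117.
Posterior ∝ prior × likelihood. Numerator for I: 0.44·0.025415 = 0.0111826.
Normalizing constant: 0.44·0.025415 + 0.31·0 + 0.25·0.0823117 = 0.0317605.
P(I | observation) = 0.0111826 / 0.0317605 = 0.352091.

0.3521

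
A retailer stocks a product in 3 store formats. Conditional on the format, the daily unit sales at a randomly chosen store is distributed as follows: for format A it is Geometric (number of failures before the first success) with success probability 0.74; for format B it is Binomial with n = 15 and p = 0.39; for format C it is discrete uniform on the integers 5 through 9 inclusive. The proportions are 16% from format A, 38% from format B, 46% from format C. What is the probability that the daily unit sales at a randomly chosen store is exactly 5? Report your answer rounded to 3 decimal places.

0.166

Conditional on each format, P(X = 5): A: 0.000879222; B: 0.193275; C: 0.2.
By total probability, P(X = 5) = 0.16·0.000879222 + 0.38·0.193275 + 0.46·0.2 = 0.165585.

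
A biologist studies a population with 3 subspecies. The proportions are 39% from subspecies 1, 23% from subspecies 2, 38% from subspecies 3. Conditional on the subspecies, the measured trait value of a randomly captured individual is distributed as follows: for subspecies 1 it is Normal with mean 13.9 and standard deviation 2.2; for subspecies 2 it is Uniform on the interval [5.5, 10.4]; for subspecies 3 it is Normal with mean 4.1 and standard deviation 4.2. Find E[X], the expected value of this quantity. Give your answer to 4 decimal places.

8.8075

Component means — 1: 13.9; 2: 7.95; 3: 4.1.
E[X] = 0.39·13.9 + 0.23·7.95 + 0.38·4.1 = 8.8075.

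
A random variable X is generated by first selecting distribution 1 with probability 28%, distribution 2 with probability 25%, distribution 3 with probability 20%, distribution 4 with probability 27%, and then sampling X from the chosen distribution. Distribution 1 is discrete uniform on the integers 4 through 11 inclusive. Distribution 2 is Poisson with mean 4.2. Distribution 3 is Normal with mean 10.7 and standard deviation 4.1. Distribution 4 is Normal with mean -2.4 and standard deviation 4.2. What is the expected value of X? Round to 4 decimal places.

Component means — 1: 7.5; 2: 4.2; 3: 10.7; 4: -2.4.
E[X] = 0.28·7.5 + 0.25·4.2 + 0.2·10.7 + 0.27·-2.4 = 4.642.

4.6420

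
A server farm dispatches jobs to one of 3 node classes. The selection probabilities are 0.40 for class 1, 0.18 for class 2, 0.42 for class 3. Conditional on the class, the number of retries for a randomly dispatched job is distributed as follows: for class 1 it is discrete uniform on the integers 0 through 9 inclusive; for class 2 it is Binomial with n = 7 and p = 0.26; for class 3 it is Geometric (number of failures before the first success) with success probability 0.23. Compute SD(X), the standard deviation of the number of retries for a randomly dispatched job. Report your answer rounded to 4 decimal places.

Per component, 1: μ=4.5, E[X²]=28.5; 2: μ=1.82, E[X²]=4.6592; 3: μ=3.34783, E[X²]=25.7637.
E[X] = 0.4·4.5 + 0.18·1.82 + 0.42·3.34783 = 3.53369.
E[X²] = 0.4·28.5 + 0.18·4.6592 + 0.42·25.7637 = 23.0594.
Var(X) = E[X²] − (E[X])² = 23.0594 − 12.4869 = 10.5725.
SD(X) = √10.5725 = 3.25153.

3.2515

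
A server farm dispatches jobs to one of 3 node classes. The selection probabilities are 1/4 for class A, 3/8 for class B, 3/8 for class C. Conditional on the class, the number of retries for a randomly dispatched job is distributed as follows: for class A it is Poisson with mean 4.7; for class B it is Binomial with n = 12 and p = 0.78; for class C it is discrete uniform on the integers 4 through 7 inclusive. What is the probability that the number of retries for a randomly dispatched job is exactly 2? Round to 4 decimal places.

Conditional on each class, P(X = 2): A: 0.100457; B: 1.0665e-05; C: 0.
By total probability, P(X = 2) = 0.25·0.100457 + 0.375·1.0665e-05 + 0.375·0 = 0.0251183.

0.0251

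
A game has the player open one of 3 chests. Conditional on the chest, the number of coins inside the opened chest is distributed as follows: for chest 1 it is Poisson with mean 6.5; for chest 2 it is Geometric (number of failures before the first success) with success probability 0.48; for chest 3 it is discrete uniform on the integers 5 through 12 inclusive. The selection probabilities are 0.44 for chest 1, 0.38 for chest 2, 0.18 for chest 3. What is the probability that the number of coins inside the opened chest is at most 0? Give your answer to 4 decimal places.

0.1831

Conditional on each chest, P(X ≤ 0): 1: 0.00150344; 2: 0.48; 3: 0.
By total probability, P(X ≤ 0) = 0.44·0.00150344 + 0.38·0.48 + 0.18·0 = 0.183062.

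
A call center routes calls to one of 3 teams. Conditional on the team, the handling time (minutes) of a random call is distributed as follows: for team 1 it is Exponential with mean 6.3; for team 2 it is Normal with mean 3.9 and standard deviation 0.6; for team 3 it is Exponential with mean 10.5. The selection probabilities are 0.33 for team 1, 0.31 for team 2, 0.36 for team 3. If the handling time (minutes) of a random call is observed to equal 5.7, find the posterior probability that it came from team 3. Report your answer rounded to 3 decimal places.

0.459

Likelihoods f(5.7 | ·): 1: 0.0642283; 2: 0.00738641; 3: 0.0553415.
Posterior ∝ prior × likelihood. Numerator for 3: 0.36·0.0553415 = 0.0199229.
Normalizing constant: 0.33·0.0642283 + 0.31·0.00738641 + 0.36·0.0553415 = 0.0434081.
P(3 | observation) = 0.0199229 / 0.0434081 = 0.458969.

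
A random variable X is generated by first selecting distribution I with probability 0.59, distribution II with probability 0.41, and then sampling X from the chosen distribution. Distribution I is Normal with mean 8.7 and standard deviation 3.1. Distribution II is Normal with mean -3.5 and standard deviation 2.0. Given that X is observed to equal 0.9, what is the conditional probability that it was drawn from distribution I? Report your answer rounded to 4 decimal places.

0.3058

Likelihoods f(0.9 | ·): I: 0.00543012; II: 0.0177373.
Posterior ∝ prior × likelihood. Numerator for I: 0.59·0.00543012 = 0.00320377.
Normalizing constant: 0.59·0.00543012 + 0.41·0.0177373 = 0.0104761.
P(I | observation) = 0.00320377 / 0.0104761 = 0.305818.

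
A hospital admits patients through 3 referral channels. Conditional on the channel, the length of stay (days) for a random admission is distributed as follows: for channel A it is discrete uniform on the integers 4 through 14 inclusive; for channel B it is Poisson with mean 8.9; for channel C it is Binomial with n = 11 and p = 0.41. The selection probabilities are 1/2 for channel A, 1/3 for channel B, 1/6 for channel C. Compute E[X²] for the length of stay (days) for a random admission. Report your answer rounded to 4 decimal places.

78.7035

For each component E[X²] = Var + (mean)², giving A: 91; B: 88.11; C: 23.001.
Overall E[X²] = 0.5·91 + 0.333333·88.11 + 0.166667·23.001 = 78.7035.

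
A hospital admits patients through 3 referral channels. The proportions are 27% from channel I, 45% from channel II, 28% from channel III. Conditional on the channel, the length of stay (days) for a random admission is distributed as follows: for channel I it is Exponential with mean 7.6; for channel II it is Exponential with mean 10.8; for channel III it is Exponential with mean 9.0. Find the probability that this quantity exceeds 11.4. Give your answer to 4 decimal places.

Conditional on each channel, P(X > 11.4): I: 0.22313; II: 0.347999; III: 0.281769.
By total probability, P(X > 11.4) = 0.27·0.22313 + 0.45·0.347999 + 0.28·0.281769 = 0.29574.

0.2957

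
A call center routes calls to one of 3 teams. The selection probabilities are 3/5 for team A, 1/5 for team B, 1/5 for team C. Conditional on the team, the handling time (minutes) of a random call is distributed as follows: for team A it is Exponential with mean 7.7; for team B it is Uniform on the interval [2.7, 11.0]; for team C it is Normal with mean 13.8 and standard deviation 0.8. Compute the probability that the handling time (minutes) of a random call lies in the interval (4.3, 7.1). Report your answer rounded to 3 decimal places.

0.172

Conditional on each team, P(4.3 < X < 7.1): A: 0.174408; B: 0.337349; C: 0.
By total probability, P(4.3 < X < 7.1) = 0.6·0.174408 + 0.2·0.337349 + 0.2·0 = 0.172115.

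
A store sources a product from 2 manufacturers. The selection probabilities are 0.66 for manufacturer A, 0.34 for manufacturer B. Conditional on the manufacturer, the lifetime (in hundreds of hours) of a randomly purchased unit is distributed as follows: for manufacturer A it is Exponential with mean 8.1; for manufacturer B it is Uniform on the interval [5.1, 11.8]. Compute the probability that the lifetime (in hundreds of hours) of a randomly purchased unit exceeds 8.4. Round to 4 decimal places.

0.4065

Conditional on each manufacturer, P(X > 8.4): A: 0.354504; B: 0.507463.
By total probability, P(X > 8.4) = 0.66·0.354504 + 0.34·0.507463 = 0.40651.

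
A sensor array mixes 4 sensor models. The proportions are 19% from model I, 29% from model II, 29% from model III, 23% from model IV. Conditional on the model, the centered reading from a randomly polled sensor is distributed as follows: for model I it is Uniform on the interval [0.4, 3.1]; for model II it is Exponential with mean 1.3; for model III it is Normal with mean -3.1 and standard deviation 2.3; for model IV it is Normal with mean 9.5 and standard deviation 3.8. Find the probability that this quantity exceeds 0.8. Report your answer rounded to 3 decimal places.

0.559

Conditional on each model, P(X > 0.8): I: 0.851852; II: 0.540433; III: 0.0449759; IV: 0.988974.
By total probability, P(X > 0.8) = 0.19·0.851852 + 0.29·0.540433 + 0.29·0.0449759 + 0.23·0.988974 = 0.559084.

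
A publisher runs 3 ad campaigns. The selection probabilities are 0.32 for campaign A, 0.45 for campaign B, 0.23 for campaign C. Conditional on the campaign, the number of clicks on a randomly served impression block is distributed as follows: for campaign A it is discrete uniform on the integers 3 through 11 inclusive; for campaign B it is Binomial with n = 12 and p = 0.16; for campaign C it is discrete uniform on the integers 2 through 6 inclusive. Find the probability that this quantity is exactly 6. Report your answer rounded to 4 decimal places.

Conditional on each campaign, P(X = 6): A: 0.111111; B: 0.00544587; C: 0.2.
By total probability, P(X = 6) = 0.32·0.111111 + 0.45·0.00544587 + 0.23·0.2 = 0.0840062.

0.0840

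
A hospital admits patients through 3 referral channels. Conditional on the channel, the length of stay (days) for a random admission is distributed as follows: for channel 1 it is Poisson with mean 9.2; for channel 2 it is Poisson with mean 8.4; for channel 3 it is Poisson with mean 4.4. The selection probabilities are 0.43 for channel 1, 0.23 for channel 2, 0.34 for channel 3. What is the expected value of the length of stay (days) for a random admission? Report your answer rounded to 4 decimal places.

7.3840

Component means — 1: 9.2; 2: 8.4; 3: 4.4.
E[X] = 0.43·9.2 + 0.23·8.4 + 0.34·4.4 = 7.384.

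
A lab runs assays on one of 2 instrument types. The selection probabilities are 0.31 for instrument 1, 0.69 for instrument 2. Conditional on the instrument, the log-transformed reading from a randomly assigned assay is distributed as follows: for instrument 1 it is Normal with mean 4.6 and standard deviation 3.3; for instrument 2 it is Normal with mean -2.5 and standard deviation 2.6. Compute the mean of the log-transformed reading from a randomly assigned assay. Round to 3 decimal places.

-0.299

Component means — 1: 4.6; 2: -2.5.
E[X] = 0.31·4.6 + 0.69·-2.5 = -0.299.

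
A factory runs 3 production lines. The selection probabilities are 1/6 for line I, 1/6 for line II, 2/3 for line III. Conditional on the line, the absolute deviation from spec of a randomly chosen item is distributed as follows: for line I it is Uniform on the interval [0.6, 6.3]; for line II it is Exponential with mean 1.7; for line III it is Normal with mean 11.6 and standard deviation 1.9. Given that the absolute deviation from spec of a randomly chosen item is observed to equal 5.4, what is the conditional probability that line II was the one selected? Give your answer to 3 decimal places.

Likelihoods f(5.4 | ·): I: 0.175439; II: 0.0245486; III: 0.00102313.
Posterior ∝ prior × likelihood. Numerator for II: 0.166667·0.0245486 = 0.00409144.
Normalizing constant: 0.166667·0.175439 + 0.166667·0.0245486 + 0.666667·0.00102313 = 0.0340133.
P(II | observation) = 0.00409144 / 0.0340133 = 0.120289.

0.120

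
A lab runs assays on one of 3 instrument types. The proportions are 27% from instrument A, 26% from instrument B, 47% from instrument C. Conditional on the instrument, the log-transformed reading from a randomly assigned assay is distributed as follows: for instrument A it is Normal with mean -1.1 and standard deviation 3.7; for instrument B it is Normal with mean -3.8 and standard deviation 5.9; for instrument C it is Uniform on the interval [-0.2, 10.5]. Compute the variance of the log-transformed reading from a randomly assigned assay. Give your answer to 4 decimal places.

Per component, A: μ=-1.1, E[X²]=14.9; B: μ=-3.8, E[X²]=49.25; C: μ=5.15, E[X²]=36.0633.
E[X] = 0.27·-1.1 + 0.26·-3.8 + 0.47·5.15 = 1.1355.
E[X²] = 0.27·14.9 + 0.26·49.25 + 0.47·36.0633 = 33.7778.
Var(X) = E[X²] − (E[X])² = 33.7778 − 1.28936 = 32.4884.

32.4884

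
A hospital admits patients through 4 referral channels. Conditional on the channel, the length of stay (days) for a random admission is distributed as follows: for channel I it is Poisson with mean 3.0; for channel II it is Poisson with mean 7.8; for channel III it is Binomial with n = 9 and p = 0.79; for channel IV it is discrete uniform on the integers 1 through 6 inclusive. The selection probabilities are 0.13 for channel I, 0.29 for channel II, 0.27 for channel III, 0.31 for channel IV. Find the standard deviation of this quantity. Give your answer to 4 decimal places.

2.8673

Per component, I: μ=3, E[X²]=12; II: μ=7.8, E[X²]=68.64; III: μ=7.11, E[X²]=52.0452; IV: μ=3.5, E[X²]=15.1667.
E[X] = 0.13·3 + 0.29·7.8 + 0.27·7.11 + 0.31·3.5 = 5.6567.
E[X²] = 0.13·12 + 0.29·68.64 + 0.27·52.0452 + 0.31·15.1667 = 40.2195.
Var(X) = E[X²] − (E[X])² = 40.2195 − 31.9983 = 8.22122.
SD(X) = √8.22122 = 2.86727.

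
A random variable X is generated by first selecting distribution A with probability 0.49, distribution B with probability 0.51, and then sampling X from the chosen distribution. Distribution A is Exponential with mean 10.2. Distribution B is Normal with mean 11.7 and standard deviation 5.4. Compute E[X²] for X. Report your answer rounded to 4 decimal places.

For each component E[X²] = Var + (mean)², giving A: 208.08; B: 166.05.
Overall E[X²] = 0.49·208.08 + 0.51·166.05 = 186.645.

186.6447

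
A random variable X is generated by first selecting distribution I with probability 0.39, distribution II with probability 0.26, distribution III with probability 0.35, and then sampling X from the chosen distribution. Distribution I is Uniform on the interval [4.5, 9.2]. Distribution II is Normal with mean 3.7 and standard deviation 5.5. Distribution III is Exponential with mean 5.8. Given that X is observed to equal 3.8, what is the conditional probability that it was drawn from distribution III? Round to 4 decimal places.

Likelihoods f(3.8 | ·): I: 0; II: 0.072523; III: 0.0895435.
Posterior ∝ prior × likelihood. Numerator for III: 0.35·0.0895435 = 0.0313402.
Normalizing constant: 0.39·0 + 0.26·0.072523 + 0.35·0.0895435 = 0.0501962.
P(III | observation) = 0.0313402 / 0.0501962 = 0.624355.

0.6244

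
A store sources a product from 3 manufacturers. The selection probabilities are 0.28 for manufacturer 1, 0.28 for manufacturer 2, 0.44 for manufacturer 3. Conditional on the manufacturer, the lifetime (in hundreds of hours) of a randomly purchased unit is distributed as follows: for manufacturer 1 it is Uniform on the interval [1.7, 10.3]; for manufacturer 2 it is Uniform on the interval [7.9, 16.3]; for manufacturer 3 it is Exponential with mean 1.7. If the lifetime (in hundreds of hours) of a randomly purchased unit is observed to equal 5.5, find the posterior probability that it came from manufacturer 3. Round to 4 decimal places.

Likelihoods f(5.5 | ·): 1: 0.116279; 2: 0; 3: 0.0231463.
Posterior ∝ prior × likelihood. Numerator for 3: 0.44·0.0231463 = 0.0101844.
Normalizing constant: 0.28·0.116279 + 0.28·0 + 0.44·0.0231463 = 0.0427425.
P(3 | observation) = 0.0101844 / 0.0427425 = 0.238272.

0.2383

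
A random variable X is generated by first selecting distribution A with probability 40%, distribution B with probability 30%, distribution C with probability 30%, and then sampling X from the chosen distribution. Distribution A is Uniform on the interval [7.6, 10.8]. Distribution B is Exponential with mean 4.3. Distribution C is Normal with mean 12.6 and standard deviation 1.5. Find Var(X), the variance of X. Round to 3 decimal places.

Per component, A: μ=9.2, E[X²]=85.4933; B: μ=4.3, E[X²]=36.98; C: μ=12.6, E[X²]=161.01.
E[X] = 0.4·9.2 + 0.3·4.3 + 0.3·12.6 = 8.75.
E[X²] = 0.4·85.4933 + 0.3·36.98 + 0.3·161.01 = 93.5943.
Var(X) = E[X²] − (E[X])² = 93.5943 − 76.5625 = 17.0318.

17.032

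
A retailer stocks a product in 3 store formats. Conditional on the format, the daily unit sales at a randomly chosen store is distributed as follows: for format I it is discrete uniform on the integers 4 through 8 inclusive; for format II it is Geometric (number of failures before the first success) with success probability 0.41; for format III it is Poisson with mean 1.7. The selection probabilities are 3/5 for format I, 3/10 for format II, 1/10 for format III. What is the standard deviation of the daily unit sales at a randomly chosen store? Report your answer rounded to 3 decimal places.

Per component, I: μ=6, E[X²]=38; II: μ=1.43902, E[X²]=5.58061; III: μ=1.7, E[X²]=4.59.
E[X] = 0.6·6 + 0.3·1.43902 + 0.1·1.7 = 4.20171.
E[X²] = 0.6·38 + 0.3·5.58061 + 0.1·4.59 = 24.9332.
Var(X) = E[X²] − (E[X])² = 24.9332 − 17.6543 = 7.27884.
SD(X) = √7.27884 = 2.69793.

2.698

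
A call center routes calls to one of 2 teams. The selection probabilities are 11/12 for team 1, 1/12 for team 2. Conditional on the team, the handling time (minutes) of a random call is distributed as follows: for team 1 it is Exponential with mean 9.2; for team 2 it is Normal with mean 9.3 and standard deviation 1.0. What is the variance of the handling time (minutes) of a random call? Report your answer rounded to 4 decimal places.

77.6708

Per component, 1: μ=9.2, E[X²]=169.28; 2: μ=9.3, E[X²]=87.49.
E[X] = 0.916667·9.2 + 0.0833333·9.3 = 9.20833.
E[X²] = 0.916667·169.28 + 0.0833333·87.49 = 162.464.
Var(X) = E[X²] − (E[X])² = 162.464 − 84.7934 = 77.6708.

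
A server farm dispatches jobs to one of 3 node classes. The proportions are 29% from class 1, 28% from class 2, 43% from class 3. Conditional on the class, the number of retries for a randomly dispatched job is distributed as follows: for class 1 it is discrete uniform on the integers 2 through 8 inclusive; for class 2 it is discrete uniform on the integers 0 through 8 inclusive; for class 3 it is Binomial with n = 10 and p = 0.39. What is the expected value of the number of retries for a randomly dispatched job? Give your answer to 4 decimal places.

Component means — 1: 5; 2: 4; 3: 3.9.
E[X] = 0.29·5 + 0.28·4 + 0.43·3.9 = 4.247.

4.2470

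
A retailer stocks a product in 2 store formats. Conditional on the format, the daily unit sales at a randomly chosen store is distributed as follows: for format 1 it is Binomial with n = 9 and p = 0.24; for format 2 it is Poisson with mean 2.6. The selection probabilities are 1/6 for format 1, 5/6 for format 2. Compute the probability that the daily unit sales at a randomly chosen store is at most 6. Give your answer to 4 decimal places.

Conditional on each format, P(X ≤ 6): 1: 0.998968; 2: 0.98283.
By total probability, P(X ≤ 6) = 0.166667·0.998968 + 0.833333·0.98283 = 0.98552.

0.9855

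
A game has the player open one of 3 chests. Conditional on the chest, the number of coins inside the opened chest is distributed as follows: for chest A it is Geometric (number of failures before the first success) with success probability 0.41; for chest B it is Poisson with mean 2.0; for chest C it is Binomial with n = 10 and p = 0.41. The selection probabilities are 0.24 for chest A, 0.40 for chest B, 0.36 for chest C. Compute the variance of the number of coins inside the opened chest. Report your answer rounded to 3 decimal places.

Per component, A: μ=1.43902, E[X²]=5.58061; B: μ=2, E[X²]=6; C: μ=4.1, E[X²]=19.229.
E[X] = 0.24·1.43902 + 0.4·2 + 0.36·4.1 = 2.62137.
E[X²] = 0.24·5.58061 + 0.4·6 + 0.36·19.229 = 10.6618.
Var(X) = E[X²] − (E[X])² = 10.6618 − 6.87156 = 3.79023.

3.790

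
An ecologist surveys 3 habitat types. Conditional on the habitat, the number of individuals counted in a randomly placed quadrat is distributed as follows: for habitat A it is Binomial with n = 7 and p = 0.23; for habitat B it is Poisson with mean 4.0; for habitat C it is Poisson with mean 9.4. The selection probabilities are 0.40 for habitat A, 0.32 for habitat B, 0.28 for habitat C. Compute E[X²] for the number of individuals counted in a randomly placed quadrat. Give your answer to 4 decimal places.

35.3055

For each component E[X²] = Var + (mean)², giving A: 3.8318; B: 20; C: 97.76.
Overall E[X²] = 0.4·3.8318 + 0.32·20 + 0.28·97.76 = 35.3055.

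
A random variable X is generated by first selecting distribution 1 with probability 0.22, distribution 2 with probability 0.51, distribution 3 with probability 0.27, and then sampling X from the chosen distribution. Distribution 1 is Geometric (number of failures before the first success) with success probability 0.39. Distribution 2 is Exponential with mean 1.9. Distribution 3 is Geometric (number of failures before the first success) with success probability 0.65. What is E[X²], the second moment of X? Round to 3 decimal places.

For each component E[X²] = Var + (mean)², giving 1: 6.45694; 2: 7.22; 3: 1.11834.
Overall E[X²] = 0.22·6.45694 + 0.51·7.22 + 0.27·1.11834 = 5.40468.

5.405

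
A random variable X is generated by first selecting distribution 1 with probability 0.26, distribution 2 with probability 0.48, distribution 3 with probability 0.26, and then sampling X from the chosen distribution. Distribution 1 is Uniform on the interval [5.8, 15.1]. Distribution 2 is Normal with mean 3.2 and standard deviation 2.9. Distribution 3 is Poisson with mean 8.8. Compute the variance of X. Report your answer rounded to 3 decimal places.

Per component, 1: μ=10.45, E[X²]=116.41; 2: μ=3.2, E[X²]=18.65; 3: μ=8.8, E[X²]=86.24.
E[X] = 0.26·10.45 + 0.48·3.2 + 0.26·8.8 = 6.541.
E[X²] = 0.26·116.41 + 0.48·18.65 + 0.26·86.24 = 61.641.
Var(X) = E[X²] − (E[X])² = 61.641 − 42.7847 = 18.8563.

18.856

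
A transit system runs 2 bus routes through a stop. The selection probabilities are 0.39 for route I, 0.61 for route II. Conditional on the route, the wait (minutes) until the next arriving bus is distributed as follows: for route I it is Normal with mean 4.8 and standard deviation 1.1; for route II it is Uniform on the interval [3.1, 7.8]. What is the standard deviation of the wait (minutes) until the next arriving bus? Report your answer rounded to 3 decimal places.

Per component, I: μ=4.8, E[X²]=24.25; II: μ=5.45, E[X²]=31.5433.
E[X] = 0.39·4.8 + 0.61·5.45 = 5.1965.
E[X²] = 0.39·24.25 + 0.61·31.5433 = 28.6989.
Var(X) = E[X²] − (E[X])² = 28.6989 − 27.0036 = 1.69532.
SD(X) = √1.69532 = 1.30204.

1.302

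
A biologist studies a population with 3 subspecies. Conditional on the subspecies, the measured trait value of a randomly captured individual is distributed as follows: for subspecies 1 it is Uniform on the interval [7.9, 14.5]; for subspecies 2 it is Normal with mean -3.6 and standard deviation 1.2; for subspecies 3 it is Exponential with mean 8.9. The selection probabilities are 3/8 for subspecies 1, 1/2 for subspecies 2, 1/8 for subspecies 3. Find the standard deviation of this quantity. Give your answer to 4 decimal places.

7.9414

Per component, 1: μ=11.2, E[X²]=129.07; 2: μ=-3.6, E[X²]=14.4; 3: μ=8.9, E[X²]=158.42.
E[X] = 0.375·11.2 + 0.5·-3.6 + 0.125·8.9 = 3.5125.
E[X²] = 0.375·129.07 + 0.5·14.4 + 0.125·158.42 = 75.4038.
Var(X) = E[X²] − (E[X])² = 75.4038 − 12.3377 = 63.0661.
SD(X) = √63.0661 = 7.94142.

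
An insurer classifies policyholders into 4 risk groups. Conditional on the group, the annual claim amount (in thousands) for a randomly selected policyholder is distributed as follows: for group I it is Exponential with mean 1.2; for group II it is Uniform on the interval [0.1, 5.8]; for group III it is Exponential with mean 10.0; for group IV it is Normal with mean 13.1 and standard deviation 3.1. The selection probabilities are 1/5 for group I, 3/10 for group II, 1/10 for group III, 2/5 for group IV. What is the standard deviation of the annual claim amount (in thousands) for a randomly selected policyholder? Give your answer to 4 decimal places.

Per component, I: μ=1.2, E[X²]=2.88; II: μ=2.95, E[X²]=11.41; III: μ=10, E[X²]=200; IV: μ=13.1, E[X²]=181.22.
E[X] = 0.2·1.2 + 0.3·2.95 + 0.1·10 + 0.4·13.1 = 7.365.
E[X²] = 0.2·2.88 + 0.3·11.41 + 0.1·200 + 0.4·181.22 = 96.487.
Var(X) = E[X²] − (E[X])² = 96.487 − 54.2432 = 42.2438.
SD(X) = √42.2438 = 6.49952.

6.4995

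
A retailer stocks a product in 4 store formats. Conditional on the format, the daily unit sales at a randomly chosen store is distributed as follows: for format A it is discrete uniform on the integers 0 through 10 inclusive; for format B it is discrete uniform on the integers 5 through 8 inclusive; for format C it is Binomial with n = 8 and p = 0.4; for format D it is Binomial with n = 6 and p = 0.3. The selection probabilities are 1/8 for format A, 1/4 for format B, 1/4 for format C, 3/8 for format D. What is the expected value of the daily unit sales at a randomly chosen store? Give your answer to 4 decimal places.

Component means — A: 5; B: 6.5; C: 3.2; D: 1.8.
E[X] = 0.125·5 + 0.25·6.5 + 0.25·3.2 + 0.375·1.8 = 3.725.

3.7250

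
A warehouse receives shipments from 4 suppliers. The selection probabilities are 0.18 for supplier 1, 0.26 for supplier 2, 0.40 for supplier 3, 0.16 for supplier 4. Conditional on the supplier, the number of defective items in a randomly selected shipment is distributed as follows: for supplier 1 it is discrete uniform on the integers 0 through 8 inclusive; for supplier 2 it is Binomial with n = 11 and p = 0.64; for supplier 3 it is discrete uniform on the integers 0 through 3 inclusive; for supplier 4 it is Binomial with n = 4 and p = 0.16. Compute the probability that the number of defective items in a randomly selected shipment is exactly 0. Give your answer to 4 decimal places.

0.1997

Conditional on each supplier, P(X = 0): 1: 0.111111; 2: 1.31622e-05; 3: 0.25; 4: 0.497871.
By total probability, P(X = 0) = 0.18·0.111111 + 0.26·1.31622e-05 + 0.4·0.25 + 0.16·0.497871 = 0.199663.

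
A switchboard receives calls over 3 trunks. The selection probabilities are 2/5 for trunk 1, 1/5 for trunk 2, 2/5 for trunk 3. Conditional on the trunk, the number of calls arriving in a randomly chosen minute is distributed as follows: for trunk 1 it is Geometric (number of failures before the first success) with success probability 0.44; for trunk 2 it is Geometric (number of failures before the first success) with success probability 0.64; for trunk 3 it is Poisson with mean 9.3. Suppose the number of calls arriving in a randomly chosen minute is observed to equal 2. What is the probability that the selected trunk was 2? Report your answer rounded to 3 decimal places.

Likelihoods P(X=2 | ·): 1: 0.137984; 2: 0.082944; 3: 0.00395364.
Posterior ∝ prior × likelihood. Numerator for 2: 0.2·0.082944 = 0.0165888.
Normalizing constant: 0.4·0.137984 + 0.2·0.082944 + 0.4·0.00395364 = 0.0733639.
P(2 | observation) = 0.0165888 / 0.0733639 = 0.226117.

0.226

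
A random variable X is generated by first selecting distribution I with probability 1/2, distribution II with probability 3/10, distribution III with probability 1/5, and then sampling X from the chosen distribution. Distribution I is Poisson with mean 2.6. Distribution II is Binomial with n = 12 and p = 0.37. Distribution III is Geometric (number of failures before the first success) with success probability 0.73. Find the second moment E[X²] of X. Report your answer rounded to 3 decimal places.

11.562

For each component E[X²] = Var + (mean)², giving I: 9.36; II: 22.5108; III: 0.64346.
Overall E[X²] = 0.5·9.36 + 0.3·22.5108 + 0.2·0.64346 = 11.5619.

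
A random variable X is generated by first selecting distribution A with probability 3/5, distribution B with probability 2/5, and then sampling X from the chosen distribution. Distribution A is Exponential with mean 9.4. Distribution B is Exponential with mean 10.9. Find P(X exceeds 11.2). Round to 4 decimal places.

Conditional on each component, P(X > 11.2): A: 0.303769; B: 0.357892.
By total probability, P(X > 11.2) = 0.6·0.303769 + 0.4·0.357892 = 0.325418.

0.3254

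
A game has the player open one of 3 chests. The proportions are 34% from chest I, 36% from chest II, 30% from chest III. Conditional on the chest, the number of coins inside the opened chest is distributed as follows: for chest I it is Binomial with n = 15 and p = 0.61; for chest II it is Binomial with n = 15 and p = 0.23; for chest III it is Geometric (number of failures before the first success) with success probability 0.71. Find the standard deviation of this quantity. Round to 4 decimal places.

3.8875

Per component, I: μ=9.15, E[X²]=87.291; II: μ=3.45, E[X²]=14.559; III: μ=0.408451, E[X²]=0.742115.
E[X] = 0.34·9.15 + 0.36·3.45 + 0.3·0.408451 = 4.47554.
E[X²] = 0.34·87.291 + 0.36·14.559 + 0.3·0.742115 = 35.1428.
Var(X) = E[X²] − (E[X])² = 35.1428 − 20.0304 = 15.1124.
SD(X) = √15.1124 = 3.88747.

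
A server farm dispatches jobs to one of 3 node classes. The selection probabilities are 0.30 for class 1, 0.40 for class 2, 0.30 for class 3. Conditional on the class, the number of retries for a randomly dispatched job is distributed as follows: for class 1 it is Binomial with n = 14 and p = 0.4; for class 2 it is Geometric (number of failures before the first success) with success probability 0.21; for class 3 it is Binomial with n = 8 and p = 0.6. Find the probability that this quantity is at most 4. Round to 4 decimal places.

Conditional on each class, P(X ≤ 4): 1: 0.279257; 2: 0.692294; 3: 0.405914.
By total probability, P(X ≤ 4) = 0.3·0.279257 + 0.4·0.692294 + 0.3·0.405914 = 0.482469.

0.4825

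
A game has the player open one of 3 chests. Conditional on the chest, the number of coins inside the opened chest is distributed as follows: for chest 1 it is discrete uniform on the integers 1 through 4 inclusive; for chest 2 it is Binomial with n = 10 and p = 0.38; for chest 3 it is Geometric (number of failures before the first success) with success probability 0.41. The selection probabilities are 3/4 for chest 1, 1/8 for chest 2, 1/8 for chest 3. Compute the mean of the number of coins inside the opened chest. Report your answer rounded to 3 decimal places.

Component means — 1: 2.5; 2: 3.8; 3: 1.43902.
E[X] = 0.75·2.5 + 0.125·3.8 + 0.125·1.43902 = 2.52988.

2.530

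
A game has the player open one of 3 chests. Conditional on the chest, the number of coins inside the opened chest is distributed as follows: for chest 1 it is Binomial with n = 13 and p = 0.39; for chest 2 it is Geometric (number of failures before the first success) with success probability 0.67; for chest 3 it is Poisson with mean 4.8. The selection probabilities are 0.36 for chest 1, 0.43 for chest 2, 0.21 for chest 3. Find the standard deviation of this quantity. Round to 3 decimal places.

Per component, 1: μ=5.07, E[X²]=28.7976; 2: μ=0.492537, E[X²]=0.977723; 3: μ=4.8, E[X²]=27.84.
E[X] = 0.36·5.07 + 0.43·0.492537 + 0.21·4.8 = 3.04499.
E[X²] = 0.36·28.7976 + 0.43·0.977723 + 0.21·27.84 = 16.634.
Var(X) = E[X²] − (E[X])² = 16.634 − 9.27197 = 7.36199.
SD(X) = √7.36199 = 2.7133.

2.713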